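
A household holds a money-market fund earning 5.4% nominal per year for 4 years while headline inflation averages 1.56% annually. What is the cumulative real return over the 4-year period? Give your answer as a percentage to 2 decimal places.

16.00%

The annual real rate is (1+5.4%)/(1+1.56%) − 1 = 3.7810%.
Compounded over 4 years: (1 + 0.037810)^4 − 1 ≈ 0.16004.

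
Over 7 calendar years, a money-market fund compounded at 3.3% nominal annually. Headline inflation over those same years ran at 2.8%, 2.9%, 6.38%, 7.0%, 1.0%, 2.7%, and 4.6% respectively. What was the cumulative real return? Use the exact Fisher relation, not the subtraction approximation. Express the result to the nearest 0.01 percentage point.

Cumulative inflation factor: 1.028 × 1.029 × 1.0638 × 1.070 × 1.010 × 1.027 × 1.046 ≈ 1.30640.
Nominal growth factor: 1.25517. Real growth factor = 1.25517 / 1.30640 ≈ 0.96079.
Total real return ≈ -3.9214%.

-3.92%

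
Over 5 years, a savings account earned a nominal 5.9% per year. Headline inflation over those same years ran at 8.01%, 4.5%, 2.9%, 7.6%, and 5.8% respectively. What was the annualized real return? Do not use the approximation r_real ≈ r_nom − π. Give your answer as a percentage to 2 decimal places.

Cumulative inflation factor: 1.0801 × 1.045 × 1.029 × 1.076 × 1.058 ≈ 1.32219.
Nominal growth factor: 1.33193. Real growth factor = 1.33193 / 1.32219 ≈ 1.00736.
Annualized: 1.00736^(1/5) − 1 ≈ 0.00147.

0.15%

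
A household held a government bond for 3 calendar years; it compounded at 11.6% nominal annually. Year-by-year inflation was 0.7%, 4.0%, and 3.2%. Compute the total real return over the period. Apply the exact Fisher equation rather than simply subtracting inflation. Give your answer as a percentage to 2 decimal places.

Cumulative inflation factor: 1.007 × 1.040 × 1.032 ≈ 1.08079.
Nominal growth factor: 1.38993. Real growth factor = 1.38993 / 1.08079 ≈ 1.28603.
Total real return ≈ 28.6027%.

28.60%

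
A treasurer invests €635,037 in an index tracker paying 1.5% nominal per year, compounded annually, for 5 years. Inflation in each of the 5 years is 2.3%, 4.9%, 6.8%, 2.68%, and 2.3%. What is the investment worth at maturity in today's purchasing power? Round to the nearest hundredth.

€568,257.76

Nominal value at maturity: €635,037 × (1 + 1.5%)^5 ≈ €684,115.20.
Price-level factor over 5 years: 1.023 × 1.049 × 1.068 × 1.0268 × 1.023 ≈ 1.2038818537.
Dividing the nominal maturity value by the price-level factor gives the value in today's money.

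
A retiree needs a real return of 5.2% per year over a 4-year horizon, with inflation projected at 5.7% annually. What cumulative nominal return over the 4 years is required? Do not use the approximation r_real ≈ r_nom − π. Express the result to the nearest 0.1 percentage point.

Required annual nominal rate: (1+5.2%)(1+5.7%) − 1 = 11.1964%.
Cumulative over 4 years: (1 + 0.111964)^4 − 1 ≈ 0.52884.

52.9%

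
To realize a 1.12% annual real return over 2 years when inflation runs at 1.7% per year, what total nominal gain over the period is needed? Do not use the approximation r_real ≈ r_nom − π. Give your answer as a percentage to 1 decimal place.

5.8%

Required annual nominal rate: (1+1.12%)(1+1.7%) − 1 = 2.83904%.
Cumulative over 2 years: (1 + 0.0283904)^2 − 1 ≈ 0.05759.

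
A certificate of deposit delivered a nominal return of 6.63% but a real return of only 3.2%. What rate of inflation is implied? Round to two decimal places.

3.32%

From (1+r_nom) = (1+r_real)(1+π), we get 1+π = (1 + 6.63%)/(1 + 3.2%) = 1.0663/1.032 ≈ 1.03324.
So π ≈ 3.3236%.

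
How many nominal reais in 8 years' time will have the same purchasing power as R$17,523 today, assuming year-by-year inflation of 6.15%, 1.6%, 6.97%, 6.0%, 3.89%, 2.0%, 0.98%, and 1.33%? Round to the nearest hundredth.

R$23,234.72

Cumulative price-level factor: 1.0615 × 1.016 × 1.0697 × 1.060 × 1.0389 × 1.020 × 1.0098 × 1.0133 ≈ 1.3259553335.
The nominal amount required is R$17,523 scaled up by that factor.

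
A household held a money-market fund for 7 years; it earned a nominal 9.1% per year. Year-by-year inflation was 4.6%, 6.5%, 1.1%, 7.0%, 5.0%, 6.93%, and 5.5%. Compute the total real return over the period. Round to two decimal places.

Cumulative inflation factor: 1.046 × 1.065 × 1.011 × 1.070 × 1.050 × 1.0693 × 1.055 ≈ 1.42744.
Nominal growth factor: 1.83981. Real growth factor = 1.83981 / 1.42744 ≈ 1.28889.
Total real return ≈ 28.8890%.

28.89%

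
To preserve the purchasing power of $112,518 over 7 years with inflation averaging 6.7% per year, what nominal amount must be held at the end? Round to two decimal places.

Cumulative price-level factor: (1+6.7%)^7 ≈ 1.5745299861.
The nominal amount required is $112,518 scaled up by that factor.

$177,162.96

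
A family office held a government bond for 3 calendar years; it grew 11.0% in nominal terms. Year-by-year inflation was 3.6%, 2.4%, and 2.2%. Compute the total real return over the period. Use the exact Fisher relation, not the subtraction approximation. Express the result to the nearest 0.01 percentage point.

2.38%

Cumulative inflation factor: 1.036 × 1.024 × 1.022 ≈ 1.08420.
Nominal growth factor: 1.11000. Real growth factor = 1.11000 / 1.08420 ≈ 1.02379.
Total real return ≈ 2.3794%.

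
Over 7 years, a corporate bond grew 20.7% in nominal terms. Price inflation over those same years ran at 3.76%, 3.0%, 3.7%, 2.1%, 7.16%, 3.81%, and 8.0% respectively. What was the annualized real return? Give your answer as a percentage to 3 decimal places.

-1.685%

Cumulative inflation factor: 1.0376 × 1.030 × 1.037 × 1.021 × 1.0716 × 1.0381 × 1.080 ≈ 1.35946.
Nominal growth factor: 1.20700. Real growth factor = 1.20700 / 1.35946 ≈ 0.88785.
Annualized: 0.88785^(1/7) − 1 ≈ -0.01685.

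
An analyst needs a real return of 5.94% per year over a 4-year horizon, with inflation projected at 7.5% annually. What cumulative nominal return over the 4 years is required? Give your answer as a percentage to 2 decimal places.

68.22%

Required annual nominal rate: (1+5.94%)(1+7.5%) − 1 = 13.8855%.
Cumulative over 4 years: (1 + 0.138855)^4 − 1 ≈ 0.68218.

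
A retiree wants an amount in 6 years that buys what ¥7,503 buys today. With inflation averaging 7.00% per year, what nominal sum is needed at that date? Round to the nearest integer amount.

¥11,260

Cumulative price-level factor: (1+7.00%)^6 ≈ 1.5007303518.
The nominal amount required is ¥7,503 scaled up by that factor.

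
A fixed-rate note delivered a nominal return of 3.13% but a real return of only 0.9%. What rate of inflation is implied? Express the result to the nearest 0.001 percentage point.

From (1+r_nom) = (1+r_real)(1+π), we get 1+π = (1 + 3.13%)/(1 + 0.9%) = 1.0313/1.009 ≈ 1.02210.
So π ≈ 2.2101%.

2.210%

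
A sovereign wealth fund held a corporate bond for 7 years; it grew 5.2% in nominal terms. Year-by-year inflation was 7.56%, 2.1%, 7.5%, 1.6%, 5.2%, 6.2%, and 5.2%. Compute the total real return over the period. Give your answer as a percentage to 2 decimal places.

Cumulative inflation factor: 1.0756 × 1.021 × 1.075 × 1.016 × 1.052 × 1.062 × 1.052 ≈ 1.40973.
Nominal growth factor: 1.05200. Real growth factor = 1.05200 / 1.40973 ≈ 0.74624.
Total real return ≈ -25.3756%.

-25.38%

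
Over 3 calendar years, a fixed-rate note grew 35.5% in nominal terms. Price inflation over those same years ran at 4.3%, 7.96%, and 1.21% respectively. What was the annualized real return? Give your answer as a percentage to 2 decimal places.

Cumulative inflation factor: 1.043 × 1.0796 × 1.0121 ≈ 1.13965.
Nominal growth factor: 1.35500. Real growth factor = 1.35500 / 1.13965 ≈ 1.18896.
Annualized: 1.18896^(1/3) − 1 ≈ 0.05939.

5.94%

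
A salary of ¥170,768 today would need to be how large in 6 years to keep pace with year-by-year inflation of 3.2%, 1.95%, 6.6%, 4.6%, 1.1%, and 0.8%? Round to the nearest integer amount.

Cumulative price-level factor: 1.032 × 1.0195 × 1.066 × 1.046 × 1.011 × 1.008 ≈ 1.1955493408.
The nominal amount required is ¥170,768 scaled up by that factor.

¥204,162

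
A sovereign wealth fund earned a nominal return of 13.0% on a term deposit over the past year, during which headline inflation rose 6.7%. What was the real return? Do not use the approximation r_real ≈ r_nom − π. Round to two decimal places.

5.90%

Real return via the Fisher equation: (1 + 13.0%)/(1 + 6.7%) − 1 = 1.130/1.067 − 1 ≈ 0.05904.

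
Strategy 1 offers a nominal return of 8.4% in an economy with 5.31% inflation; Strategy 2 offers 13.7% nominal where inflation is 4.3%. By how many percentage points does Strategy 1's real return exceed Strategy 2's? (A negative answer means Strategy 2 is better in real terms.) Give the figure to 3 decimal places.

-6.078

Strategy 1 real return: 1.084/1.0531 − 1 = 2.9342%.
Strategy 2 real return: 1.137/1.043 − 1 = 9.0125%.
Difference: 2.9342 − 9.0125 = -6.0783 pp.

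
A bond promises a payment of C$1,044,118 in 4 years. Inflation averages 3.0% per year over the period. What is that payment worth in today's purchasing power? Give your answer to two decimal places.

C$927,685.32

Price-level factor over 4 years: (1 + 3.0%)^4 = 1.12550881.
Purchasing power today: C$1,044,118 divided by that factor.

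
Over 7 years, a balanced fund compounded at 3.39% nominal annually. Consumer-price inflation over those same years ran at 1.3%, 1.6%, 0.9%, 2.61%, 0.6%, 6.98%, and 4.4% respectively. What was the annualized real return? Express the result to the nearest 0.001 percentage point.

Cumulative inflation factor: 1.013 × 1.016 × 1.009 × 1.0261 × 1.006 × 1.0698 × 1.044 ≈ 1.19725.
Nominal growth factor: 1.26284. Real growth factor = 1.26284 / 1.19725 ≈ 1.05479.
Annualized: 1.05479^(1/7) − 1 ≈ 0.00765.

0.765%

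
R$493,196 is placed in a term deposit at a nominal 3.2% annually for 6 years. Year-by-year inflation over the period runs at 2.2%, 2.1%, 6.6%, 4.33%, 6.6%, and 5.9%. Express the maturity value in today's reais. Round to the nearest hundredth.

R$454,780.16

Nominal value at maturity: R$493,196 × (1 + 3.2%)^6 ≈ R$595,796.20.
Price-level factor over 6 years: 1.022 × 1.021 × 1.066 × 1.0433 × 1.066 × 1.059 ≈ 1.3100751678.
Dividing the nominal maturity value by the price-level factor gives the value in today's money.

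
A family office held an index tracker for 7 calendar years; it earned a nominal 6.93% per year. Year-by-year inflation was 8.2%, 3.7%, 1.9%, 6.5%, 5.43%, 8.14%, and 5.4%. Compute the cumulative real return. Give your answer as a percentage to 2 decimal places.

9.24%

Cumulative inflation factor: 1.082 × 1.037 × 1.019 × 1.065 × 1.0543 × 1.0814 × 1.054 ≈ 1.46326.
Nominal growth factor: 1.59844. Real growth factor = 1.59844 / 1.46326 ≈ 1.09239.
Total real return ≈ 9.2386%.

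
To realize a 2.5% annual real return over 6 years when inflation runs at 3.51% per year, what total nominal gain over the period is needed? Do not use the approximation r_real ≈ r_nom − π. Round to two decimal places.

42.64%

Required annual nominal rate: (1+2.5%)(1+3.51%) − 1 = 6.09775%.
Cumulative over 6 years: (1 + 0.0609775)^6 − 1 ≈ 0.42639.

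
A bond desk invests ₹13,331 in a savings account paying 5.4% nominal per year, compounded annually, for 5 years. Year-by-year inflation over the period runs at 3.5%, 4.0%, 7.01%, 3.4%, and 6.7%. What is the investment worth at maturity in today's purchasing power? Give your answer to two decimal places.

Nominal value at maturity: ₹13,331 × (1 + 5.4%)^5 ≈ ₹17,340.67.
Price-level factor over 5 years: 1.035 × 1.040 × 1.0701 × 1.034 × 1.067 ≈ 1.2708169868.
Dividing the nominal maturity value by the price-level factor gives the value in today's money.

₹13,645.29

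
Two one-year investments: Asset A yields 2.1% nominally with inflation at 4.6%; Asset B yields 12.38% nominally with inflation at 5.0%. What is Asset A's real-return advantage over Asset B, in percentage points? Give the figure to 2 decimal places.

-9.42

Asset A real return: 1.021/1.046 − 1 = -2.390%.
Asset B real return: 1.1238/1.050 − 1 = 7.029%.
Difference: -2.390 − 7.029 = -9.419 pp.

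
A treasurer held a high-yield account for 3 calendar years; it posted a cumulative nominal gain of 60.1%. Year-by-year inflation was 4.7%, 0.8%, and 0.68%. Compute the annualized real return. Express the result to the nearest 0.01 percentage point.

Cumulative inflation factor: 1.047 × 1.008 × 1.0068 ≈ 1.06255.
Nominal growth factor: 1.60100. Real growth factor = 1.60100 / 1.06255 ≈ 1.50675.
Annualized: 1.50675^(1/3) − 1 ≈ 0.14643.

14.64%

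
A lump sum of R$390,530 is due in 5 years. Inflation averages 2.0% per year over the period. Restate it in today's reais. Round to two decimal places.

R$353,715.05

Price-level factor over 5 years: (1 + 2.0%)^5 = 1.1040808032.
Purchasing power today: R$390,530 divided by that factor.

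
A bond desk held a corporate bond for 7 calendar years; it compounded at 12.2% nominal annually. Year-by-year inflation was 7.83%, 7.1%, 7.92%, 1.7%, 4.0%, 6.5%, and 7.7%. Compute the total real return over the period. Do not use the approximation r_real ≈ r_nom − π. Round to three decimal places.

Cumulative inflation factor: 1.0783 × 1.071 × 1.0792 × 1.017 × 1.040 × 1.065 × 1.077 ≈ 1.51200.
Nominal growth factor: 2.23846. Real growth factor = 2.23846 / 1.51200 ≈ 1.48047.
Total real return ≈ 48.0469%.

48.047%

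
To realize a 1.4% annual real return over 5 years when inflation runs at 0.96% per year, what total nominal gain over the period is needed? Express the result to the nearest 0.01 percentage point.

12.44%

Required annual nominal rate: (1+1.4%)(1+0.96%) − 1 = 2.37344%.
Cumulative over 5 years: (1 + 0.0237344)^5 − 1 ≈ 0.12444.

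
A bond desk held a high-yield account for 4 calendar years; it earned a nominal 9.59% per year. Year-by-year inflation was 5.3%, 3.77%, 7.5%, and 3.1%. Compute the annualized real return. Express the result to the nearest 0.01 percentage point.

Cumulative inflation factor: 1.053 × 1.0377 × 1.075 × 1.031 ≈ 1.21106.
Nominal growth factor: 1.44239. Real growth factor = 1.44239 / 1.21106 ≈ 1.19101.
Annualized: 1.19101^(1/4) − 1 ≈ 0.04467.

4.47%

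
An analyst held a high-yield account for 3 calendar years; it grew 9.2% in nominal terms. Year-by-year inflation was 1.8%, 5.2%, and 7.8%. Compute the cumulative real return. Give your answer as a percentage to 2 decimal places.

Cumulative inflation factor: 1.018 × 1.052 × 1.078 ≈ 1.15447.
Nominal growth factor: 1.09200. Real growth factor = 1.09200 / 1.15447 ≈ 0.94589.
Total real return ≈ -5.4111%.

-5.41%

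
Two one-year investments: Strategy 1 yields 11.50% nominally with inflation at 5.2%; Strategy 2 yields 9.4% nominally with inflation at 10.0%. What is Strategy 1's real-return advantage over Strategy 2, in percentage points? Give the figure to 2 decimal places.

Strategy 1 real return: 1.1150/1.052 − 1 = 5.989%.
Strategy 2 real return: 1.094/1.100 − 1 = -0.545%.
Difference: 5.989 − (-0.545) = 6.534 pp.

6.53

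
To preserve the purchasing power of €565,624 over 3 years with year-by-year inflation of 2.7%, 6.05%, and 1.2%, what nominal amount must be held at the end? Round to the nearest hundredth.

€623,432.53

Cumulative price-level factor: 1.027 × 1.0605 × 1.012 = 1.102203102.
The nominal amount required is €565,624 scaled up by that factor.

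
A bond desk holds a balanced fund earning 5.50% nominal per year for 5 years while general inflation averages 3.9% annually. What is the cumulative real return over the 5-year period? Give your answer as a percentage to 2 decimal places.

The annual real rate is (1+5.50%)/(1+3.9%) − 1 = 1.5399%.
Compounded over 5 years: (1 + 0.015399)^5 − 1 ≈ 0.07941.

7.94%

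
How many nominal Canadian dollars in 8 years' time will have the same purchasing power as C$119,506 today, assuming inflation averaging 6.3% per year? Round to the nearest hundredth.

C$194,830.00

Cumulative price-level factor: (1+6.3%)^8 ≈ 1.6302946981.
The nominal amount required is C$119,506 scaled up by that factor.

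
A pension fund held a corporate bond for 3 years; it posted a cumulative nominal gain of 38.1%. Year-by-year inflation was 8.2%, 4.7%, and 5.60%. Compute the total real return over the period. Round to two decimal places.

Cumulative inflation factor: 1.082 × 1.047 × 1.0560 ≈ 1.19629.
Nominal growth factor: 1.38100. Real growth factor = 1.38100 / 1.19629 ≈ 1.15440.
Total real return ≈ 15.4399%.

15.44%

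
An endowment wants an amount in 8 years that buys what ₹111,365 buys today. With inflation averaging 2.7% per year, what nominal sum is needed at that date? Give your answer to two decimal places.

Cumulative price-level factor: (1+2.7%)^8 ≈ 1.2375522633.
Multiplying ₹111,365 by the price-level factor gives the future nominal sum.

₹137,820.01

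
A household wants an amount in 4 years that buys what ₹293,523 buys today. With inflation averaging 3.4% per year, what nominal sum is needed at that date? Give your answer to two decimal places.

₹335,524.54

Cumulative price-level factor: (1+3.4%)^4 ≈ 1.1430945523.
Multiplying ₹293,523 by the price-level factor gives the future nominal sum.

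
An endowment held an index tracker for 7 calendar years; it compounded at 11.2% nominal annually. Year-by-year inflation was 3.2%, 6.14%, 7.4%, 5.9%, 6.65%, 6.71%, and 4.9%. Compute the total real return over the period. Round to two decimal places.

41.36%

Cumulative inflation factor: 1.032 × 1.0614 × 1.074 × 1.059 × 1.0665 × 1.0671 × 1.049 ≈ 1.48731.
Nominal growth factor: 2.10249. Real growth factor = 2.10249 / 1.48731 ≈ 1.41362.
Total real return ≈ 41.3621%.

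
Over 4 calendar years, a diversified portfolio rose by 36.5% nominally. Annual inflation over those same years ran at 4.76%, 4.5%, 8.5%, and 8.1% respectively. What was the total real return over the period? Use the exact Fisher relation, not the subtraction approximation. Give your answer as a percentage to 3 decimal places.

Cumulative inflation factor: 1.0476 × 1.045 × 1.085 × 1.081 ≈ 1.28401.
Nominal growth factor: 1.36500. Real growth factor = 1.36500 / 1.28401 ≈ 1.06308.
Total real return ≈ 6.3079%.

6.308%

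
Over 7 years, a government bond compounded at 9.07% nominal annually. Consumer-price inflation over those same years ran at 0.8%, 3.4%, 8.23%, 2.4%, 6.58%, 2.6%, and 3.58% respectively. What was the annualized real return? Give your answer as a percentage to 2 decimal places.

Cumulative inflation factor: 1.008 × 1.034 × 1.0823 × 1.024 × 1.0658 × 1.026 × 1.0358 ≈ 1.30836.
Nominal growth factor: 1.83627. Real growth factor = 1.83627 / 1.30836 ≈ 1.40349.
Annualized: 1.40349^(1/7) − 1 ≈ 0.04961.

4.96%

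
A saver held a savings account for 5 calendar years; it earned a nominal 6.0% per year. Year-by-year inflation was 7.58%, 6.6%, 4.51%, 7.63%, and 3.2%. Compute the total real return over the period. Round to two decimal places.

Cumulative inflation factor: 1.0758 × 1.066 × 1.0451 × 1.0763 × 1.032 ≈ 1.33125.
Nominal growth factor: 1.33823. Real growth factor = 1.33823 / 1.33125 ≈ 1.00524.
Total real return ≈ 0.5240%.

0.52%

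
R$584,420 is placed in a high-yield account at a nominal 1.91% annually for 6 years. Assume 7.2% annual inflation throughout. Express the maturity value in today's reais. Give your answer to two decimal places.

R$431,377.18

Nominal value at maturity: R$584,420 × (1 + 1.91%)^6 ≈ R$654,675.18.
Price-level factor over 6 years: (1 + 7.2%)^6 ≈ 1.5176398167.
Dividing the nominal maturity value by the price-level factor gives the value in today's money.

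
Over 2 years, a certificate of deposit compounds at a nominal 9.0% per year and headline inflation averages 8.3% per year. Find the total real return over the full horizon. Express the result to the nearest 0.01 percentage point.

The annual real rate is (1+9.0%)/(1+8.3%) − 1 = 0.6464%.
Compounded over 2 years: (1 + 0.006464)^2 − 1 ≈ 0.01297.

1.30%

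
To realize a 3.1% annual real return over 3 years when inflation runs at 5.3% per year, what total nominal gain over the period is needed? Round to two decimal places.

Required annual nominal rate: (1+3.1%)(1+5.3%) − 1 = 8.5643%.
Cumulative over 3 years: (1 + 0.085643)^3 − 1 ≈ 0.27956.

27.96%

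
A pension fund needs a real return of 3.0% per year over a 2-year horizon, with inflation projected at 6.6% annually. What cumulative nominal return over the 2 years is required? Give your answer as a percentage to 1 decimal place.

20.6%

Required annual nominal rate: (1+3.0%)(1+6.6%) − 1 = 9.798%.
Cumulative over 2 years: (1 + 0.09798)^2 − 1 ≈ 0.20556.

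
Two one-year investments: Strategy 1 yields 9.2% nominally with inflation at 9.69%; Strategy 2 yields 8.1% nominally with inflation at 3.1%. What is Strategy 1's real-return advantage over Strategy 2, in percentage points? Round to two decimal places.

-5.30

Strategy 1 real return: 1.092/1.0969 − 1 = -0.447%.
Strategy 2 real return: 1.081/1.031 − 1 = 4.850%.
Difference: -0.447 − 4.850 = -5.297 pp.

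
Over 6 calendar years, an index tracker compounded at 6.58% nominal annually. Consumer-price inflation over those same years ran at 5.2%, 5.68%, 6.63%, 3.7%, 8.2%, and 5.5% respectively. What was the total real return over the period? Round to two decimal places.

Cumulative inflation factor: 1.052 × 1.0568 × 1.0663 × 1.037 × 1.082 × 1.055 ≈ 1.40329.
Nominal growth factor: 1.46573. Real growth factor = 1.46573 / 1.40329 ≈ 1.04450.
Total real return ≈ 4.4499%.

4.45%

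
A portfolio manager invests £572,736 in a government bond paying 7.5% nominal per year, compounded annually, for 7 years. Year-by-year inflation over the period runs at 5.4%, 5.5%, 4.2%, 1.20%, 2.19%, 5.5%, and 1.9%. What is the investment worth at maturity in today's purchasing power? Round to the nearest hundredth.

£737,627.99

Nominal value at maturity: £572,736 × (1 + 7.5%)^7 ≈ £950,197.17.
Price-level factor over 7 years: 1.054 × 1.055 × 1.042 × 1.0120 × 1.0219 × 1.055 × 1.019 ≈ 1.2881793850.
The maturity value deflated by that factor is the answer in today's purchasing power.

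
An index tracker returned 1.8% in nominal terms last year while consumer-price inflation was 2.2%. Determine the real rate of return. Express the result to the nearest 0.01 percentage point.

-0.39%

Real return via the Fisher equation: (1 + 1.8%)/(1 + 2.2%) − 1 = 1.018/1.022 − 1 ≈ -0.00391.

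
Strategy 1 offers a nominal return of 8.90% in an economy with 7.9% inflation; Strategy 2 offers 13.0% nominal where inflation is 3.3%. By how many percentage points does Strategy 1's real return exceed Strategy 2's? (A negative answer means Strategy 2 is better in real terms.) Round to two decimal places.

Strategy 1 real return: 1.0890/1.079 − 1 = 0.927%.
Strategy 2 real return: 1.130/1.033 − 1 = 9.390%.
Difference: 0.927 − 9.390 = -8.463 pp.

-8.46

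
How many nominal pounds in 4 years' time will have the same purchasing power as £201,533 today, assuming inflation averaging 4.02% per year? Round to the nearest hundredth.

Cumulative price-level factor: (1+4.02%)^4 ≈ 1.1707587108.
Multiplying £201,533 by the price-level factor gives the future nominal sum.

£235,946.52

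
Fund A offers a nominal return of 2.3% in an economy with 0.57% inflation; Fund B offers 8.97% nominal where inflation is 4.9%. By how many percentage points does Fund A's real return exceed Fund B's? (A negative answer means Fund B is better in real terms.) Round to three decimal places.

Fund A real return: 1.023/1.0057 − 1 = 1.7202%.
Fund B real return: 1.0897/1.049 − 1 = 3.8799%.
Difference: 1.7202 − 3.8799 = -2.1597 pp.

-2.160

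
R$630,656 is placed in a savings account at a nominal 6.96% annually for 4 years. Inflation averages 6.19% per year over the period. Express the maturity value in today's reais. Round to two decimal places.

R$649,147.85

Nominal value at maturity: R$630,656 × (1 + 6.96%)^4 ≈ R$825,425.93.
Price-level factor over 4 years: (1 + 6.19%)^4 ≈ 1.2715530479.
Dividing the nominal maturity value by the price-level factor gives the value in today's money.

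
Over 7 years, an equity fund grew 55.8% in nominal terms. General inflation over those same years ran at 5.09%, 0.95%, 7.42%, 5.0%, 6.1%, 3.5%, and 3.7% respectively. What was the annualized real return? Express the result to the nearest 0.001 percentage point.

Cumulative inflation factor: 1.0509 × 1.0095 × 1.0742 × 1.050 × 1.061 × 1.035 × 1.037 ≈ 1.36263.
Nominal growth factor: 1.55800. Real growth factor = 1.55800 / 1.36263 ≈ 1.14338.
Annualized: 1.14338^(1/7) − 1 ≈ 0.01933.

1.933%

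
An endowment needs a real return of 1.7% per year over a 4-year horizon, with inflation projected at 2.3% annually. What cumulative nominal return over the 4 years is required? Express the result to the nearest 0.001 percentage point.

17.162%

Required annual nominal rate: (1+1.7%)(1+2.3%) − 1 = 4.0391%.
Cumulative over 4 years: (1 + 0.040391)^4 − 1 ≈ 0.17162.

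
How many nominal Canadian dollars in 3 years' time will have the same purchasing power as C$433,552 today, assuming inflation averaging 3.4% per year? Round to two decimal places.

Cumulative price-level factor: (1+3.4%)^3 = 1.105507304.
The nominal amount required is C$433,552 scaled up by that factor.

C$479,294.90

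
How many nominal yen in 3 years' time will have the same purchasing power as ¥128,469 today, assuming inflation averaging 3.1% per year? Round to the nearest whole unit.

¥140,791

Cumulative price-level factor: (1+3.1%)^3 = 1.095912791.
The nominal amount required is ¥128,469 scaled up by that factor.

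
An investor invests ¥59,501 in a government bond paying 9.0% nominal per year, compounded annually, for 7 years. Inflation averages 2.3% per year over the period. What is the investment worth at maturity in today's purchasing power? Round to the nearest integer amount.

Nominal value at maturity: ¥59,501 × (1 + 9.0%)^7 ≈ ¥108,770.
Price-level factor over 7 years: (1 + 2.3%)^7 ≈ 1.1725447756.
Dividing the nominal maturity value by the price-level factor gives the value in today's money.

¥92,764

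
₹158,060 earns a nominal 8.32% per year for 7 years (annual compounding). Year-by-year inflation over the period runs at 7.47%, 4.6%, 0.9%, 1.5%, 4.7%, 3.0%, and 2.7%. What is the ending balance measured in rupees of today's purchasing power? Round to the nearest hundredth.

₹216,896.25

Nominal value at maturity: ₹158,060 × (1 + 8.32%)^7 ≈ ₹276,555.65.
Price-level factor over 7 years: 1.0747 × 1.046 × 1.009 × 1.015 × 1.047 × 1.030 × 1.027 ≈ 1.2750596189.
The maturity value deflated by that factor is the answer in today's purchasing power.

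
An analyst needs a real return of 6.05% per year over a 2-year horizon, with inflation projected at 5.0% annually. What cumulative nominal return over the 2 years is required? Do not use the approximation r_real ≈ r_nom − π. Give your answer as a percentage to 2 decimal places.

23.99%

Required annual nominal rate: (1+6.05%)(1+5.0%) − 1 = 11.3525%.
Cumulative over 2 years: (1 + 0.113525)^2 − 1 ≈ 0.23994.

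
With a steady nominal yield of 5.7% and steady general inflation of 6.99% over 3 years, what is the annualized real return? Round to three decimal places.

With constant rates the annual real return is the same each year: (1+5.7%)/(1+6.99%) − 1 = -0.01206.

-1.206%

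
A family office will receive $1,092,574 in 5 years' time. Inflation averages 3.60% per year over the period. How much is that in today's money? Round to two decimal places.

$915,486.79

Price-level factor over 5 years: (1 + 3.60%)^5 ≈ 1.1934350185.
Purchasing power today: $1,092,574 divided by that factor.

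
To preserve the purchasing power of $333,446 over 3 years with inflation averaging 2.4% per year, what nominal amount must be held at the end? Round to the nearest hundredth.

Cumulative price-level factor: (1+2.4%)^3 = 1.073741824.
The nominal amount required is $333,446 scaled up by that factor.

$358,034.92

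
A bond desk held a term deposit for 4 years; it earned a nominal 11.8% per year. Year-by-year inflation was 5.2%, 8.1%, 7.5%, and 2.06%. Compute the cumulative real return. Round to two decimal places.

Cumulative inflation factor: 1.052 × 1.081 × 1.075 × 1.0206 ≈ 1.24769.
Nominal growth factor: 1.56231. Real growth factor = 1.56231 / 1.24769 ≈ 1.25217.
Total real return ≈ 25.2166%.

25.22%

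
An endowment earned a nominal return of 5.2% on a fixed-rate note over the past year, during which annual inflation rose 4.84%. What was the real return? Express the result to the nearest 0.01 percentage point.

0.34%

Real return via the Fisher equation: (1 + 5.2%)/(1 + 4.84%) − 1 = 1.052/1.0484 − 1 ≈ 0.00343.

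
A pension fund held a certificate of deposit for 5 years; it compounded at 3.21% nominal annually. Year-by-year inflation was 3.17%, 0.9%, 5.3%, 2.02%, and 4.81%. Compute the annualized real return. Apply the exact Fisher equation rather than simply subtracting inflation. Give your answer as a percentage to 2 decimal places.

Cumulative inflation factor: 1.0317 × 1.009 × 1.053 × 1.0202 × 1.0481 ≈ 1.17209.
Nominal growth factor: 1.17114. Real growth factor = 1.17114 / 1.17209 ≈ 0.99919.
Annualized: 0.99919^(1/5) − 1 ≈ -0.00016.

-0.02%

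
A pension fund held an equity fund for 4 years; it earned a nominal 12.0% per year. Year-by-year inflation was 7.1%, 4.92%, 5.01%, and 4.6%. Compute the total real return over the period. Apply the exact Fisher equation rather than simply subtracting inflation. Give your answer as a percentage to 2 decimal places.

Cumulative inflation factor: 1.071 × 1.0492 × 1.0501 × 1.046 ≈ 1.23427.
Nominal growth factor: 1.57352. Real growth factor = 1.57352 / 1.23427 ≈ 1.27486.
Total real return ≈ 27.4859%.

27.49%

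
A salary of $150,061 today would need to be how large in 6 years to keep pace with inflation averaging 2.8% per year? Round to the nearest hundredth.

Cumulative price-level factor: (1+2.8%)^6 ≈ 1.1802083636.
The nominal amount required is $150,061 scaled up by that factor.

$177,103.25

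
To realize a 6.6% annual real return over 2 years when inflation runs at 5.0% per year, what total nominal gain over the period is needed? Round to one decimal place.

Required annual nominal rate: (1+6.6%)(1+5.0%) − 1 = 11.93%.
Cumulative over 2 years: (1 + 0.1193)^2 − 1 ≈ 0.25283.

25.3%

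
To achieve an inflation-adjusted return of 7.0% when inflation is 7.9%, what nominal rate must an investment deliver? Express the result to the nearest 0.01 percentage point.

By the Fisher equation, 1 + r_nom = (1 + 7.0%)(1 + 7.9%) = 1.070 × 1.079 = 1.15453.
So r_nom = 15.453%.

15.45%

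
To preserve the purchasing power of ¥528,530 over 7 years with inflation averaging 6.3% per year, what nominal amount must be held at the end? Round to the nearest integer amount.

¥810,592

Cumulative price-level factor: (1+6.3%)^7 ≈ 1.5336732814.
Multiplying ¥528,530 by the price-level factor gives the future nominal sum.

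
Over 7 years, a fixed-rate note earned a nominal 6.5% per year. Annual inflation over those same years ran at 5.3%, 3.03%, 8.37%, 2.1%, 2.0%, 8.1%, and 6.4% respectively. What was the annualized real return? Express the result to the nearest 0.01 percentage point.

1.42%

Cumulative inflation factor: 1.053 × 1.0303 × 1.0837 × 1.021 × 1.020 × 1.081 × 1.064 ≈ 1.40830.
Nominal growth factor: 1.55399. Real growth factor = 1.55399 / 1.40830 ≈ 1.10345.
Annualized: 1.10345^(1/7) − 1 ≈ 0.01416.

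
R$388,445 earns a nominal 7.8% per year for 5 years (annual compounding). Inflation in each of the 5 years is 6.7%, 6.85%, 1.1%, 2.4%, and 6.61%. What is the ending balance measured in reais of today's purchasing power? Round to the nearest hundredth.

R$449,402.35

Nominal value at maturity: R$388,445 × (1 + 7.8%)^5 ≈ R$565,487.93.
Price-level factor over 5 years: 1.067 × 1.0685 × 1.011 × 1.024 × 1.0661 ≈ 1.2583110242.
Dividing the nominal maturity value by the price-level factor gives the value in today's money.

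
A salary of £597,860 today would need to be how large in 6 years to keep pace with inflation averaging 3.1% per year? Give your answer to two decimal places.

Cumulative price-level factor: (1+3.1%)^6 ≈ 1.2010248455.
The nominal amount required is £597,860 scaled up by that factor.

£718,044.71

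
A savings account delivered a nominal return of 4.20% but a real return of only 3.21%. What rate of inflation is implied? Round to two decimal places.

From (1+r_nom) = (1+r_real)(1+π), we get 1+π = (1 + 4.20%)/(1 + 3.21%) = 1.0420/1.0321 ≈ 1.00959.
So π ≈ 0.9592%.

0.96%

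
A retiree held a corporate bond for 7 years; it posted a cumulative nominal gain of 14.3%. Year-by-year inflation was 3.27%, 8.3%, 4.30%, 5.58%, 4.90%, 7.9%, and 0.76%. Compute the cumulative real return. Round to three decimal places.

Cumulative inflation factor: 1.0327 × 1.083 × 1.0430 × 1.0558 × 1.0490 × 1.079 × 1.0076 ≈ 1.40460.
Nominal growth factor: 1.14300. Real growth factor = 1.14300 / 1.40460 ≈ 0.81375.
Total real return ≈ -18.6247%.

-18.625%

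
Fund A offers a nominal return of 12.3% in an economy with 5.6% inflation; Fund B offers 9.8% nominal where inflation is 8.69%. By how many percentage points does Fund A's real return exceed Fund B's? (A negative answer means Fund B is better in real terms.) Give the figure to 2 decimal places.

5.32

Fund A real return: 1.123/1.056 − 1 = 6.345%.
Fund B real return: 1.098/1.0869 − 1 = 1.021%.
Difference: 6.345 − 1.021 = 5.324 pp.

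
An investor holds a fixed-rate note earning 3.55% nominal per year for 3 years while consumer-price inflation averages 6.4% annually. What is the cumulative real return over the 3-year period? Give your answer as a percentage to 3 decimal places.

-7.822%

The annual real rate is (1+3.55%)/(1+6.4%) − 1 = -2.6786%.
Compounded over 3 years: (1 + -0.026786)^3 − 1 ≈ -0.07822.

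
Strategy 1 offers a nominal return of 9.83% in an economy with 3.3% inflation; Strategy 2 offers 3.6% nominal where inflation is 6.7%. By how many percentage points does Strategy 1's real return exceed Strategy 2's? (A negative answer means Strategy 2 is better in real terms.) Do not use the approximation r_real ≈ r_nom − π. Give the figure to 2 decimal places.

9.23

Strategy 1 real return: 1.0983/1.033 − 1 = 6.321%.
Strategy 2 real return: 1.036/1.067 − 1 = -2.905%.
Difference: 6.321 − (-2.905) = 9.226 pp.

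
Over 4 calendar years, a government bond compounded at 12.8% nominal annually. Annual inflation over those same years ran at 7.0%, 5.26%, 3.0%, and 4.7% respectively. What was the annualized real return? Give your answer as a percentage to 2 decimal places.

Cumulative inflation factor: 1.070 × 1.0526 × 1.030 × 1.047 ≈ 1.21459.
Nominal growth factor: 1.61896. Real growth factor = 1.61896 / 1.21459 ≈ 1.33292.
Annualized: 1.33292^(1/4) − 1 ≈ 0.07449.

7.45%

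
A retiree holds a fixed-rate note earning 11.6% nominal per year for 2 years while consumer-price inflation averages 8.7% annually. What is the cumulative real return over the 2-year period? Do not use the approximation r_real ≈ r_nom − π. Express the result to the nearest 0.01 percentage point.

The annual real rate is (1+11.6%)/(1+8.7%) − 1 = 2.6679%.
Compounded over 2 years: (1 + 0.026679)^2 − 1 ≈ 0.05407.

5.41%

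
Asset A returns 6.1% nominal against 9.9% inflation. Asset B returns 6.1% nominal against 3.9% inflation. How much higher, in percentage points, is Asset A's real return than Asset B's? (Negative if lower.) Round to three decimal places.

Asset A real return: 1.061/1.099 − 1 = -3.4577%.
Asset B real return: 1.061/1.039 − 1 = 2.1174%.
Difference: -3.4577 − 2.1174 = -5.5751 pp.

-5.575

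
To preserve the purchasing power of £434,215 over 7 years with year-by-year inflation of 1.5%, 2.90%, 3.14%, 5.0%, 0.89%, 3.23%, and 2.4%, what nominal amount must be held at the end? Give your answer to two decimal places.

Cumulative price-level factor: 1.015 × 1.0290 × 1.0314 × 1.050 × 1.0089 × 1.0323 × 1.024 ≈ 1.2062903377.
The nominal amount required is £434,215 scaled up by that factor.

£523,789.36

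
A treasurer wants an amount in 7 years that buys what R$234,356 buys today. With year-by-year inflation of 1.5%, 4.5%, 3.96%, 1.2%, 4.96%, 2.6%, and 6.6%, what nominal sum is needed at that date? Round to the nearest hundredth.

R$300,215.82

Cumulative price-level factor: 1.015 × 1.045 × 1.0396 × 1.012 × 1.0496 × 1.026 × 1.066 ≈ 1.2810246996.
The nominal amount required is R$234,356 scaled up by that factor.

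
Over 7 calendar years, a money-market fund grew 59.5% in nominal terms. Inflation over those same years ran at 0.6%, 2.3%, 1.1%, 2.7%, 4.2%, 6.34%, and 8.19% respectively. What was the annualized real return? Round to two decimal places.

Cumulative inflation factor: 1.006 × 1.023 × 1.011 × 1.027 × 1.042 × 1.0634 × 1.0819 ≈ 1.28099.
Nominal growth factor: 1.59500. Real growth factor = 1.59500 / 1.28099 ≈ 1.24513.
Annualized: 1.24513^(1/7) − 1 ≈ 0.03182.

3.18%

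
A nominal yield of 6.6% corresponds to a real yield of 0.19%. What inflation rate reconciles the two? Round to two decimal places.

6.40%

From (1+r_nom) = (1+r_real)(1+π), we get 1+π = (1 + 6.6%)/(1 + 0.19%) = 1.066/1.0019 ≈ 1.06398.
So π ≈ 6.3978%.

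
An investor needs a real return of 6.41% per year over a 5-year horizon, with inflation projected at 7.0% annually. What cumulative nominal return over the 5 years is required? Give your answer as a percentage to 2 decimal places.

91.35%

Required annual nominal rate: (1+6.41%)(1+7.0%) − 1 = 13.8587%.
Cumulative over 5 years: (1 + 0.138587)^5 − 1 ≈ 0.91351.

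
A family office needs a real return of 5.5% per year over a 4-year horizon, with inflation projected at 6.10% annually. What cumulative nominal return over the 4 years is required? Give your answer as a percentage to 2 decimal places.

56.99%

Required annual nominal rate: (1+5.5%)(1+6.10%) − 1 = 11.9355%.
Cumulative over 4 years: (1 + 0.119355)^4 − 1 ≈ 0.56990.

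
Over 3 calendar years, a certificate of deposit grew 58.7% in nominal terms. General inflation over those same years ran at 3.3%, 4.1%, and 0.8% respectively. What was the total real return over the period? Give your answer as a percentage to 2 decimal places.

46.41%

Cumulative inflation factor: 1.033 × 1.041 × 1.008 ≈ 1.08396.
Nominal growth factor: 1.58700. Real growth factor = 1.58700 / 1.08396 ≈ 1.46408.
Total real return ≈ 46.4082%.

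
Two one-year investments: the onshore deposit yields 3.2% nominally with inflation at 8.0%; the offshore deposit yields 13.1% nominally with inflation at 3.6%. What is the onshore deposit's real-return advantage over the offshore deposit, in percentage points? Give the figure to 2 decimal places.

The onshore deposit real return: 1.032/1.080 − 1 = -4.444%.
The offshore deposit real return: 1.131/1.036 − 1 = 9.170%.
Difference: -4.444 − 9.170 = -13.614 pp.

-13.61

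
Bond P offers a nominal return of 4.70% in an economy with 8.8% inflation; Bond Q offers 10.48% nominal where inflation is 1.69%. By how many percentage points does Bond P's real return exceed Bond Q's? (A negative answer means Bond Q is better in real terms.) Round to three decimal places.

Bond P real return: 1.0470/1.088 − 1 = -3.7684%.
Bond Q real return: 1.1048/1.0169 − 1 = 8.6439%.
Difference: -3.7684 − 8.6439 = -12.4123 pp.

-12.412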